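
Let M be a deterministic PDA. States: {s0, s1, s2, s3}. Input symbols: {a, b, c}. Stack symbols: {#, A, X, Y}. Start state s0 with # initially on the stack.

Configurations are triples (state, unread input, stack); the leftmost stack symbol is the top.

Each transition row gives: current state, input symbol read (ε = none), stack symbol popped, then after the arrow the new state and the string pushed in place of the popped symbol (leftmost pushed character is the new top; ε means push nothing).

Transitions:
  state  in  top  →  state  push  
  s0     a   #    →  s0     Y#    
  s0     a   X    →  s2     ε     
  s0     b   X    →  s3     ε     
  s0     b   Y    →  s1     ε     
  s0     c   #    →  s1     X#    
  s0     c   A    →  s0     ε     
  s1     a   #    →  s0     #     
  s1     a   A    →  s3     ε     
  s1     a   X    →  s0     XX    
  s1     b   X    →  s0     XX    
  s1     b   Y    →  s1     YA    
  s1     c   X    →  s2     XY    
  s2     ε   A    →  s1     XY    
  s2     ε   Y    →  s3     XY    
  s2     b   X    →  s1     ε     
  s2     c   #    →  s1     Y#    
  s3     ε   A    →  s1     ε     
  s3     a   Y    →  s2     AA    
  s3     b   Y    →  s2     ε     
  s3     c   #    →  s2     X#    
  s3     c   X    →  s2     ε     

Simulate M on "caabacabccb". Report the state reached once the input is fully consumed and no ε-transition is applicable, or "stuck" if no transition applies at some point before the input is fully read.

s1

(s0, caabacabccb, #)
  read c, top #: go to s1, push X# → (s1, aabacabccb, X#)
  read a, top X: go to s0, push XX → (s0, abacabccb, XX#)
  read a, top X: go to s2, push ε → (s2, bacabccb, X#)
  read b, top X: go to s1, push ε → (s1, acabccb, #)
  read a, top #: go to s0, push # → (s0, cabccb, #)
  read c, top #: go to s1, push X# → (s1, abccb, X#)
  read a, top X: go to s0, push XX → (s0, bccb, XX#)
  read b, top X: go to s3, push ε → (s3, ccb, X#)
  read c, top X: go to s2, push ε → (s2, cb, #)
  read c, top #: go to s1, push Y# → (s1, b, Y#)
  read b, top Y: go to s1, push YA → (s1, ε, YA#)
All input consumed; M is in state s1.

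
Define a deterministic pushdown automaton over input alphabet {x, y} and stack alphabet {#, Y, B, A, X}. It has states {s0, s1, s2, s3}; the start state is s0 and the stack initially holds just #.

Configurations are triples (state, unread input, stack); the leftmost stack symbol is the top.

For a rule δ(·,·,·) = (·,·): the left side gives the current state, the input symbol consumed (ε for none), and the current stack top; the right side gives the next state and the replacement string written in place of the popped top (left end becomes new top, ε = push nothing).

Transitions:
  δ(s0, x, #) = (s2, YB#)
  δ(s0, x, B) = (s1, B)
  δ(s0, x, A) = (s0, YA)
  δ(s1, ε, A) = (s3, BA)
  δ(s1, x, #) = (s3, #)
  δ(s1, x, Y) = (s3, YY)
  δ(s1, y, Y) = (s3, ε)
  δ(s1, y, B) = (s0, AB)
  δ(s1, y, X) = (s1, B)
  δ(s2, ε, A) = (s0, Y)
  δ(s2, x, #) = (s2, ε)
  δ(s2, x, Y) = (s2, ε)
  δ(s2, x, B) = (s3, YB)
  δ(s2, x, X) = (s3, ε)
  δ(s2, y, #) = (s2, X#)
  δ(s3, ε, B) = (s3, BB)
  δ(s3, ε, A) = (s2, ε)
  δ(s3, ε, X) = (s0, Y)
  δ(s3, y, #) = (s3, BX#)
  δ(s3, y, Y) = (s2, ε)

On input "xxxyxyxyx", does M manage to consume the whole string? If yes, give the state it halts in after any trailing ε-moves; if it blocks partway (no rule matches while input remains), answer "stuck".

s3

(s0, xxxyxyxyx, #)
  read x, top #: go to s2, push YB# → (s2, xxyxyxyx, YB#)
  read x, top Y: go to s2, push ε → (s2, xyxyxyx, B#)
  read x, top B: go to s3, push YB → (s3, yxyxyx, YB#)
  read y, top Y: go to s2, push ε → (s2, xyxyx, B#)
  read x, top B: go to s3, push YB → (s3, yxyx, YB#)
  read y, top Y: go to s2, push ε → (s2, xyx, B#)
  read x, top B: go to s3, push YB → (s3, yx, YB#)
  read y, top Y: go to s2, push ε → (s2, x, B#)
  read x, top B: go to s3, push YB → (s3, ε, YB#)
All input consumed; M is in state s3.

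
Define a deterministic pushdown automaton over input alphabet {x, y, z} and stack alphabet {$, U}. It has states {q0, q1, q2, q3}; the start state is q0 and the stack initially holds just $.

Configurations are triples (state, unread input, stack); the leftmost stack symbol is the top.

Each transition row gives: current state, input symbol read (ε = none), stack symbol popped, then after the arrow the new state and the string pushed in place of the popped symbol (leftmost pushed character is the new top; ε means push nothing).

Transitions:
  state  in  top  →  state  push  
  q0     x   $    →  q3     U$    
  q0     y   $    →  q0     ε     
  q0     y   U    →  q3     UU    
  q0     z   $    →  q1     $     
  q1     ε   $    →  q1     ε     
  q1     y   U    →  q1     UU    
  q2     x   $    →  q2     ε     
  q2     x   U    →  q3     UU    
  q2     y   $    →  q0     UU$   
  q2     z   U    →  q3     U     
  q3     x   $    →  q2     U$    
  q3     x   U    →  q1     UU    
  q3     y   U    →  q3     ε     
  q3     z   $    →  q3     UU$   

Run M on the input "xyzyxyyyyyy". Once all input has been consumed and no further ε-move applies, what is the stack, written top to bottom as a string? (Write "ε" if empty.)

(q0, xyzyxyyyyyy, $)
  read x, top $: go to q3, push U$ → (q3, yzyxyyyyyy, U$)
  read y, top U: go to q3, push ε → (q3, zyxyyyyyy, $)
  read z, top $: go to q3, push UU$ → (q3, yxyyyyyy, UU$)
  read y, top U: go to q3, push ε → (q3, xyyyyyy, U$)
  read x, top U: go to q1, push UU → (q1, yyyyyy, UU$)
  read y, top U: go to q1, push UU → (q1, yyyyy, UUU$)
  read y, top U: go to q1, push UU → (q1, yyyy, UUUU$)
  read y, top U: go to q1, push UU → (q1, yyy, UUUUU$)
  read y, top U: go to q1, push UU → (q1, yy, UUUUUU$)
  read y, top U: go to q1, push UU → (q1, y, UUUUUUU$)
  read y, top U: go to q1, push UU → (q1, ε, UUUUUUUU$)
All input consumed in state q1 with stack UUUUUUUU$.

UUUUUUUU$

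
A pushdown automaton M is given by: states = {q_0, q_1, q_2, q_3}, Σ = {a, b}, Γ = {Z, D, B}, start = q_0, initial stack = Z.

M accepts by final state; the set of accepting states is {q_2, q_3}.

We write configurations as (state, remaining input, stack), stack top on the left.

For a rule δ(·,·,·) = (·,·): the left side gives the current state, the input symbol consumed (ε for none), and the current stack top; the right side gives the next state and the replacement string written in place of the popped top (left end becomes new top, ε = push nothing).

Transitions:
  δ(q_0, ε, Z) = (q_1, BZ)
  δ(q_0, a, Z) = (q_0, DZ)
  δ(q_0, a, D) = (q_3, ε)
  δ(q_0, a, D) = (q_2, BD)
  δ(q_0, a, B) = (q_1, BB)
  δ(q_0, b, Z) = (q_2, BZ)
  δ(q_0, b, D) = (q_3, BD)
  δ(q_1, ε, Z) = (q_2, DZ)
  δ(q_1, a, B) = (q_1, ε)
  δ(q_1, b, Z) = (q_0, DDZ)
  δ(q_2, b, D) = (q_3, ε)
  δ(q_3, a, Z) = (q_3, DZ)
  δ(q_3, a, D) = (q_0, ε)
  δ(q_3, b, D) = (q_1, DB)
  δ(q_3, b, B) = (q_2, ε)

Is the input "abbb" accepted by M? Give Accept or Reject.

One accepting computation: (q_0, abbb, Z) ⊢ (q_0, bbb, DZ) ⊢ (q_3, bb, BDZ) ⊢ (q_2, b, DZ) ⊢ (q_3, ε, Z)
All input consumed and state q_3 ∈ F.

Accept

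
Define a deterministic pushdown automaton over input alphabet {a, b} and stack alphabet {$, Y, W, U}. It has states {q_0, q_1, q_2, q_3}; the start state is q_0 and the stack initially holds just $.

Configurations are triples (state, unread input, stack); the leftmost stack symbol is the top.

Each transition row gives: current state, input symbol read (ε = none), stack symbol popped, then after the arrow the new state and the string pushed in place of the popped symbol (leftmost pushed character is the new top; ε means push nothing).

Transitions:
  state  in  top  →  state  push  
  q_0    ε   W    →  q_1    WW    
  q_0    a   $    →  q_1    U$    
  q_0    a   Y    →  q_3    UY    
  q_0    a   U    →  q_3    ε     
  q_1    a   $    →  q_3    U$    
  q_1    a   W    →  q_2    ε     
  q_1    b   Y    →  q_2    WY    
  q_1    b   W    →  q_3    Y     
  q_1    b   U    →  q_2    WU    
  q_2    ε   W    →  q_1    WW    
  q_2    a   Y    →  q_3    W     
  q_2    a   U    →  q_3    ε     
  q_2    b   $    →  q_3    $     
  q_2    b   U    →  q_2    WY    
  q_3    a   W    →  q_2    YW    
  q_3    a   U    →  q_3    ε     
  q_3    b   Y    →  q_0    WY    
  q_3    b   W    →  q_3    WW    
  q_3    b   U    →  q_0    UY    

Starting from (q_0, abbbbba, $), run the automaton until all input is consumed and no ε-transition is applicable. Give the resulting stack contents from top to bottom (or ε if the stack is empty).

(q_0, abbbbba, $)
  read a, top $: go to q_1, push U$ → (q_1, bbbbba, U$)
  read b, top U: go to q_2, push WU → (q_2, bbbba, WU$)
  ε-move, top W: go to q_1, push WW → (q_1, bbbba, WWU$)
  read b, top W: go to q_3, push Y → (q_3, bbba, YWU$)
  read b, top Y: go to q_0, push WY → (q_0, bba, WYWU$)
  ε-move, top W: go to q_1, push WW → (q_1, bba, WWYWU$)
  read b, top W: go to q_3, push Y → (q_3, ba, YWYWU$)
  read b, top Y: go to q_0, push WY → (q_0, a, WYWYWU$)
  ε-move, top W: go to q_1, push WW → (q_1, a, WWYWYWU$)
  read a, top W: go to q_2, push ε → (q_2, ε, WYWYWU$)
  ε-move, top W: go to q_1, push WW → (q_1, ε, WWYWYWU$)
All input consumed in state q_1 with stack WWYWYWU$.

WWYWYWU$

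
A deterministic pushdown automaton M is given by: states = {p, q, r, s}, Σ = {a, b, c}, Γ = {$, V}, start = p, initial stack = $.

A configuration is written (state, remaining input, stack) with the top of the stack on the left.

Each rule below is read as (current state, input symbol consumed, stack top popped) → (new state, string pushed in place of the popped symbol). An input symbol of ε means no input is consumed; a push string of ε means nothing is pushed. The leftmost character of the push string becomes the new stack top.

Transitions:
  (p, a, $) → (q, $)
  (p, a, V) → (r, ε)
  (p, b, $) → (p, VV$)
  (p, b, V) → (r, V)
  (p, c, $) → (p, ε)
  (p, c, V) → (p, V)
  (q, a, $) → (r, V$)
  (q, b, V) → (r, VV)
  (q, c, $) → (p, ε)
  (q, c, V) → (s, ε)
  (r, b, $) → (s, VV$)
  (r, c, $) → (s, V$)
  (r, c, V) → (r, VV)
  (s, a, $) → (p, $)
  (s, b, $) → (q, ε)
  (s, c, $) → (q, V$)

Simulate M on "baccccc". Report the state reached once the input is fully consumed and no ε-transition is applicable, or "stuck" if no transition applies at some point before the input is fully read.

(p, baccccc, $)
  read b, top $: go to p, push VV$ → (p, accccc, VV$)
  read a, top V: go to r, push ε → (r, ccccc, V$)
  read c, top V: go to r, push VV → (r, cccc, VV$)
  read c, top V: go to r, push VV → (r, ccc, VVV$)
  read c, top V: go to r, push VV → (r, cc, VVVV$)
  read c, top V: go to r, push VV → (r, c, VVVVV$)
  read c, top V: go to r, push VV → (r, ε, VVVVVV$)
All input consumed; M is in state r.

r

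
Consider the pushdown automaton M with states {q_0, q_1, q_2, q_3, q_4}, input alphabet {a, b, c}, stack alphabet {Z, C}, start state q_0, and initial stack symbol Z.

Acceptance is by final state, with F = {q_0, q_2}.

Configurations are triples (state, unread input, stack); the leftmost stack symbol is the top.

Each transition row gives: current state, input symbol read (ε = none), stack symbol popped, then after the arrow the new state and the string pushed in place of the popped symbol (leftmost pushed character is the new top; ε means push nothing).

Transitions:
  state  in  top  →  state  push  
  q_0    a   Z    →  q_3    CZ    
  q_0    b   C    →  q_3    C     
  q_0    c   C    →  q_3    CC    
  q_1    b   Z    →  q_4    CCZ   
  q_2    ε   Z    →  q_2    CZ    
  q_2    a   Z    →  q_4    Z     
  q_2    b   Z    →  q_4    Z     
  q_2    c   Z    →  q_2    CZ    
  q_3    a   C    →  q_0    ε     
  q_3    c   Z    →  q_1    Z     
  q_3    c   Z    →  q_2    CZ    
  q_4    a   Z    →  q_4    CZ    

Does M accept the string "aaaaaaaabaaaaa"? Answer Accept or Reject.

Reject

No computation consumes all input and reaches a final state.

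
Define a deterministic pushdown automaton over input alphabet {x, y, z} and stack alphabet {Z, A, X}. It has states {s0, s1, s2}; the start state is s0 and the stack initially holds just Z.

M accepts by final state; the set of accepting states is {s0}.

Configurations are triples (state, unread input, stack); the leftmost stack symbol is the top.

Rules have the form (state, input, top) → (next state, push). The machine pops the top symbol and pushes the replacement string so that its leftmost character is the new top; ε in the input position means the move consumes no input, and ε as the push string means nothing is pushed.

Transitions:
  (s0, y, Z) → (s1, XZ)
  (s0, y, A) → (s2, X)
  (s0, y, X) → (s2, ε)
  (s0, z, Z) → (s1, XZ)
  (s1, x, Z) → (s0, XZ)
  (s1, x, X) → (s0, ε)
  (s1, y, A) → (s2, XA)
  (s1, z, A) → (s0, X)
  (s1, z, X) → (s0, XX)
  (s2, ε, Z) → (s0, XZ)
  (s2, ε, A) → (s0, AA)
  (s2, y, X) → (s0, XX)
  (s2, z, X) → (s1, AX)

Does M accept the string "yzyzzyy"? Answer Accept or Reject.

(s0, yzyzzyy, Z)
  read y, top Z: go to s1, push XZ → (s1, zyzzyy, XZ)
  read z, top X: go to s0, push XX → (s0, yzzyy, XXZ)
  read y, top X: go to s2, push ε → (s2, zzyy, XZ)
  read z, top X: go to s1, push AX → (s1, zyy, AXZ)
  read z, top A: go to s0, push X → (s0, yy, XXZ)
  read y, top X: go to s2, push ε → (s2, y, XZ)
  read y, top X: go to s0, push XX → (s0, ε, XXZ)
All input consumed; state s0 ∈ F.

Accept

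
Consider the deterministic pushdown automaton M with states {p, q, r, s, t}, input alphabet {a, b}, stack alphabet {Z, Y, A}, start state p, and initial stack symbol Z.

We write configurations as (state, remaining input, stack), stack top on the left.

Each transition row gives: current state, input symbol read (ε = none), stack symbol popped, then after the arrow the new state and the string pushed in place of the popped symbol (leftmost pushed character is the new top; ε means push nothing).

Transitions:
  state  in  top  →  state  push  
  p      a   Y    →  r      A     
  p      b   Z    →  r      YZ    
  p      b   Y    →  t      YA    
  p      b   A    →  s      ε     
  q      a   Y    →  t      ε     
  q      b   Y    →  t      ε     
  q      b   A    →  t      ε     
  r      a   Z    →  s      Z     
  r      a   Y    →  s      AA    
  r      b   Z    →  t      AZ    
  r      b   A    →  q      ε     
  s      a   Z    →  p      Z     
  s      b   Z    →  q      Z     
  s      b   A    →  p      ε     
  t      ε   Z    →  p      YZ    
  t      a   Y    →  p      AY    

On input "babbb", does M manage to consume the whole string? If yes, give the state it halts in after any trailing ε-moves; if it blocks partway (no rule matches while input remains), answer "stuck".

(p, babbb, Z) ⊢ (r, abbb, YZ) ⊢ (s, bbb, AAZ) ⊢ (p, bb, AZ) ⊢ (s, b, Z) ⊢ (q, ε, Z)
All input consumed; M is in state q.

q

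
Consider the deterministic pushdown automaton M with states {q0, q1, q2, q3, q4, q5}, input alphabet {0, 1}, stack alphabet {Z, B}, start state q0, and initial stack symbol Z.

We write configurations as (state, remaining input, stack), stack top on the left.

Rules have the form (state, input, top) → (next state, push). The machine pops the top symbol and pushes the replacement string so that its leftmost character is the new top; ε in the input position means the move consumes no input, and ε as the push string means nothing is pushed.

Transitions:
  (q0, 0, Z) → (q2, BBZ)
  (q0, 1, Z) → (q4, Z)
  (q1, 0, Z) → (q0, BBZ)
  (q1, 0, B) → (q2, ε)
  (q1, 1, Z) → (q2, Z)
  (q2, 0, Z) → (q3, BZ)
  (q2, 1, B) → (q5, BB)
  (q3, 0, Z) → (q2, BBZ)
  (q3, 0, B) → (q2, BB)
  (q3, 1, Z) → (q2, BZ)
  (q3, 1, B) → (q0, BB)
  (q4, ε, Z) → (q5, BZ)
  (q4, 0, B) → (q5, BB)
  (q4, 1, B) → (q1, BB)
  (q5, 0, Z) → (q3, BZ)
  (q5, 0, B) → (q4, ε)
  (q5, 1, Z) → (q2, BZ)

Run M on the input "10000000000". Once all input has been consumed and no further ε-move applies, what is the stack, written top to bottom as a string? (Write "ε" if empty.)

(q0, 10000000000, Z)
  read 1, top Z: go to q4, push Z → (q4, 0000000000, Z)
  ε-move, top Z: go to q5, push BZ → (q5, 0000000000, BZ)
  read 0, top B: go to q4, push ε → (q4, 000000000, Z)
  ε-move, top Z: go to q5, push BZ → (q5, 000000000, BZ)
  read 0, top B: go to q4, push ε → (q4, 00000000, Z)
  ε-move, top Z: go to q5, push BZ → (q5, 00000000, BZ)
  read 0, top B: go to q4, push ε → (q4, 0000000, Z)
  ε-move, top Z: go to q5, push BZ → (q5, 0000000, BZ)
  read 0, top B: go to q4, push ε → (q4, 000000, Z)
  ε-move, top Z: go to q5, push BZ → (q5, 000000, BZ)
  read 0, top B: go to q4, push ε → (q4, 00000, Z)
  ε-move, top Z: go to q5, push BZ → (q5, 00000, BZ)
  read 0, top B: go to q4, push ε → (q4, 0000, Z)
  ε-move, top Z: go to q5, push BZ → (q5, 0000, BZ)
  read 0, top B: go to q4, push ε → (q4, 000, Z)
  ε-move, top Z: go to q5, push BZ → (q5, 000, BZ)
  read 0, top B: go to q4, push ε → (q4, 00, Z)
  ε-move, top Z: go to q5, push BZ → (q5, 00, BZ)
  read 0, top B: go to q4, push ε → (q4, 0, Z)
  ε-move, top Z: go to q5, push BZ → (q5, 0, BZ)
  read 0, top B: go to q4, push ε → (q4, ε, Z)
  ε-move, top Z: go to q5, push BZ → (q5, ε, BZ)
All input consumed in state q5 with stack BZ.

BZ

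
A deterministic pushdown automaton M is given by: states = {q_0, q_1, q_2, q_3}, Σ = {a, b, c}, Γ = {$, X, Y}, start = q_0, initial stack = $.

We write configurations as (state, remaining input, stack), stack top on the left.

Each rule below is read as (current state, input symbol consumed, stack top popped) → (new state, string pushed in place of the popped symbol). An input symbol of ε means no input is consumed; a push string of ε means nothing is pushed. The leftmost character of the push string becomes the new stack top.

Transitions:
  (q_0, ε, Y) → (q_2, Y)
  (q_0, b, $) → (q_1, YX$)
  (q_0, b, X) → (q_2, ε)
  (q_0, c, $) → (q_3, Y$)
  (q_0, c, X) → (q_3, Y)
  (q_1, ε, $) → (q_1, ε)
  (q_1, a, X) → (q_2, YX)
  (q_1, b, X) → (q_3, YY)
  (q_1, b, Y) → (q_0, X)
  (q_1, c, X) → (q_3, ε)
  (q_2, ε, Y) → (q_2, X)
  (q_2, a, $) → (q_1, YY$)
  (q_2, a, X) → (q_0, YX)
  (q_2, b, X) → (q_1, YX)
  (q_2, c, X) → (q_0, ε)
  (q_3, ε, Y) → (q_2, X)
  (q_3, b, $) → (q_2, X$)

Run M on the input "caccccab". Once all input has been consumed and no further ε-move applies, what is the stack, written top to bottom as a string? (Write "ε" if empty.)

YXX$

(q_0, caccccab, $)
  read c, top $: go to q_3, push Y$ → (q_3, accccab, Y$)
  ε-move, top Y: go to q_2, push X → (q_2, accccab, X$)
  read a, top X: go to q_0, push YX → (q_0, ccccab, YX$)
  ε-move, top Y: go to q_2, push Y → (q_2, ccccab, YX$)
  ε-move, top Y: go to q_2, push X → (q_2, ccccab, XX$)
  read c, top X: go to q_0, push ε → (q_0, cccab, X$)
  read c, top X: go to q_3, push Y → (q_3, ccab, Y$)
  ε-move, top Y: go to q_2, push X → (q_2, ccab, X$)
  read c, top X: go to q_0, push ε → (q_0, cab, $)
  read c, top $: go to q_3, push Y$ → (q_3, ab, Y$)
  ε-move, top Y: go to q_2, push X → (q_2, ab, X$)
  read a, top X: go to q_0, push YX → (q_0, b, YX$)
  ε-move, top Y: go to q_2, push Y → (q_2, b, YX$)
  ε-move, top Y: go to q_2, push X → (q_2, b, XX$)
  read b, top X: go to q_1, push YX → (q_1, ε, YXX$)
All input consumed in state q_1 with stack YXX$.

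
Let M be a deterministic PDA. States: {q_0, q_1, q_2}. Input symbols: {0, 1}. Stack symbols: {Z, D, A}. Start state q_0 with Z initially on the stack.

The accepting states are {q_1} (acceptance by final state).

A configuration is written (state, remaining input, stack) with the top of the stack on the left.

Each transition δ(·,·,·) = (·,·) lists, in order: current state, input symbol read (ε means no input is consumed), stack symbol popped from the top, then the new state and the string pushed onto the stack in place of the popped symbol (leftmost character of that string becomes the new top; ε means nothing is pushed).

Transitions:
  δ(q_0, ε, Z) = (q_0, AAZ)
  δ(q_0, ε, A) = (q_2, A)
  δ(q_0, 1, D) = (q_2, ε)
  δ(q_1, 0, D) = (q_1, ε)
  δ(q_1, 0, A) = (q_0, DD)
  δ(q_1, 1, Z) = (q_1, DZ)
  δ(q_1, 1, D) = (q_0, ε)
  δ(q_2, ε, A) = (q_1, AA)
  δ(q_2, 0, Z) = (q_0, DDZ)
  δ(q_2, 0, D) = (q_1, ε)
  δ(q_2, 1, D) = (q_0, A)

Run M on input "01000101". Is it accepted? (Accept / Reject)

Reject

(q_0, 01000101, Z)
  ε-move, top Z: go to q_0, push AAZ → (q_0, 01000101, AAZ)
  ε-move, top A: go to q_2, push A → (q_2, 01000101, AAZ)
  ε-move, top A: go to q_1, push AA → (q_1, 01000101, AAAZ)
  read 0, top A: go to q_0, push DD → (q_0, 1000101, DDAAZ)
  read 1, top D: go to q_2, push ε → (q_2, 000101, DAAZ)
  read 0, top D: go to q_1, push ε → (q_1, 00101, AAZ)
  read 0, top A: go to q_0, push DD → (q_0, 0101, DDAZ)
No transition applies at (q_0, 0101, DDAZ); input not fully consumed.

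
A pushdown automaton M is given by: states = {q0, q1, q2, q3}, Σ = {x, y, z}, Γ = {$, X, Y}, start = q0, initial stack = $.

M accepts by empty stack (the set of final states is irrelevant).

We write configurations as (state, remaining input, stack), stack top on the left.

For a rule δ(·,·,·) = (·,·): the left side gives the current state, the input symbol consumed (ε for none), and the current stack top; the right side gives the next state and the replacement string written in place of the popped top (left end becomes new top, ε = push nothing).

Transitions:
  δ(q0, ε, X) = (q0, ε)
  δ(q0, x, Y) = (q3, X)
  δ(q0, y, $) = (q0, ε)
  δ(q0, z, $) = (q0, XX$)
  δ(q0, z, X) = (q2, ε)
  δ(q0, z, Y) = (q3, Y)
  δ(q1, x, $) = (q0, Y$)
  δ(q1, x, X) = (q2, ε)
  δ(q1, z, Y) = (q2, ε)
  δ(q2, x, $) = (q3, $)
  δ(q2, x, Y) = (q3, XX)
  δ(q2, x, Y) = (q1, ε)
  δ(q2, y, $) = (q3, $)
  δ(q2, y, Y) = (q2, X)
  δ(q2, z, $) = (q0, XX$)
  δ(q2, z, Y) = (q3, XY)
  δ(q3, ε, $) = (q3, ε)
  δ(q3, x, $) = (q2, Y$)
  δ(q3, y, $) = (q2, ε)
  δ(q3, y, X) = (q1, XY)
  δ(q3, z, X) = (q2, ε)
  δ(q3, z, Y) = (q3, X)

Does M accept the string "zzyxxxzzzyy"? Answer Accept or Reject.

Accept

One accepting computation: (q0, zzyxxxzzzyy, $) ⊢ (q0, zyxxxzzzyy, XX$) ⊢ (q0, zyxxxzzzyy, X$) ⊢ (q2, yxxxzzzyy, $) ⊢ (q3, xxxzzzyy, $) ⊢ (q2, xxzzzyy, Y$) ⊢ (q1, xzzzyy, $) ⊢ (q0, zzzyy, Y$) ⊢ (q3, zzyy, Y$) ⊢ (q3, zyy, X$) ⊢ (q2, yy, $) ⊢ (q3, y, $) ⊢ (q2, ε, ε)
All input consumed and the stack is empty.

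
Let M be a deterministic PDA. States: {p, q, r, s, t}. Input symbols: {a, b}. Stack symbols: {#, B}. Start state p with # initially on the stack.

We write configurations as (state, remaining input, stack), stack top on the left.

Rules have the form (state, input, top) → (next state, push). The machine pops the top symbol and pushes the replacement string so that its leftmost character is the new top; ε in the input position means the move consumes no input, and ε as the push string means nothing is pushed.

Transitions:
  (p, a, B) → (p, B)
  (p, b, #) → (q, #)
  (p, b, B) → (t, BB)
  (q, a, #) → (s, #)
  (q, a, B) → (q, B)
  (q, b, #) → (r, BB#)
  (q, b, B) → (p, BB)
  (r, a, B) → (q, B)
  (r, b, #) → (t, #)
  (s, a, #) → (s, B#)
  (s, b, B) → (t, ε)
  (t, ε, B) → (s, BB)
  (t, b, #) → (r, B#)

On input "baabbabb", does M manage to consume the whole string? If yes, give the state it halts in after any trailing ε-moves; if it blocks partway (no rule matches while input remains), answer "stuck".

s

(p, baabbabb, #) ⊢ (q, aabbabb, #) ⊢ (s, abbabb, #) ⊢ (s, bbabb, B#) ⊢ (t, babb, #) ⊢ (r, abb, B#) ⊢ (q, bb, B#) ⊢ (p, b, BB#) ⊢ (t, ε, BBB#) ⊢ (s, ε, BBBB#)
All input consumed; M is in state s.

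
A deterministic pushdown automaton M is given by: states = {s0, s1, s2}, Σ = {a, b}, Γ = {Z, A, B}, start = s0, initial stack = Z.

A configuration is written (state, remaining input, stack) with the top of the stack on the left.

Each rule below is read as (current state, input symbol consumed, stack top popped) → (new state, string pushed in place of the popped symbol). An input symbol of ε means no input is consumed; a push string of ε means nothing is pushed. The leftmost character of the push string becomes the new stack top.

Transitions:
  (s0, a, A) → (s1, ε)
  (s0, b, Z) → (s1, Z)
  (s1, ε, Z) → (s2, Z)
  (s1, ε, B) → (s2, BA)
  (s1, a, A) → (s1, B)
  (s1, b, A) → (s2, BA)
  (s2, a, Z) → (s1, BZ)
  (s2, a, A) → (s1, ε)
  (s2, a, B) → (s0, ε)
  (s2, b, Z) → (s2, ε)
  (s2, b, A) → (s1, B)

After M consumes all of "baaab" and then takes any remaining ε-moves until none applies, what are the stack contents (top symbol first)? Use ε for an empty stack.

ε

(s0, baaab, Z)
  read b, top Z: go to s1, push Z → (s1, aaab, Z)
  ε-move, top Z: go to s2, push Z → (s2, aaab, Z)
  read a, top Z: go to s1, push BZ → (s1, aab, BZ)
  ε-move, top B: go to s2, push BA → (s2, aab, BAZ)
  read a, top B: go to s0, push ε → (s0, ab, AZ)
  read a, top A: go to s1, push ε → (s1, b, Z)
  ε-move, top Z: go to s2, push Z → (s2, b, Z)
  read b, top Z: go to s2, push ε → (s2, ε, ε)
All input consumed in state s2 with stack ε.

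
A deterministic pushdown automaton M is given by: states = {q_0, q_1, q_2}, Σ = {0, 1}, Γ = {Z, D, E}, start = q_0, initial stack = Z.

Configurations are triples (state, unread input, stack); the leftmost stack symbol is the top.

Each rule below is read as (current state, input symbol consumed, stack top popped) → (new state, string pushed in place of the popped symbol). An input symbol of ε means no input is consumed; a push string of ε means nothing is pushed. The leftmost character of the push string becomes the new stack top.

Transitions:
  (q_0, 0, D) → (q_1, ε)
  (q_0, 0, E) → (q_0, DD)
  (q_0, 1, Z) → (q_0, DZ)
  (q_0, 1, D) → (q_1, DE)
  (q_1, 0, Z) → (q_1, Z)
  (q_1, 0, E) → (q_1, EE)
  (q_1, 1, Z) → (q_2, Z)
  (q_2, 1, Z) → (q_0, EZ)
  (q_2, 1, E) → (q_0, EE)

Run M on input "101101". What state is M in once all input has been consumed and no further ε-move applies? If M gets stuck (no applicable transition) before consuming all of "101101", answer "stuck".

q_1

(q_0, 101101, Z) ⊢ (q_0, 01101, DZ) ⊢ (q_1, 1101, Z) ⊢ (q_2, 101, Z) ⊢ (q_0, 01, EZ) ⊢ (q_0, 1, DDZ) ⊢ (q_1, ε, DEDZ)
All input consumed; M is in state q_1.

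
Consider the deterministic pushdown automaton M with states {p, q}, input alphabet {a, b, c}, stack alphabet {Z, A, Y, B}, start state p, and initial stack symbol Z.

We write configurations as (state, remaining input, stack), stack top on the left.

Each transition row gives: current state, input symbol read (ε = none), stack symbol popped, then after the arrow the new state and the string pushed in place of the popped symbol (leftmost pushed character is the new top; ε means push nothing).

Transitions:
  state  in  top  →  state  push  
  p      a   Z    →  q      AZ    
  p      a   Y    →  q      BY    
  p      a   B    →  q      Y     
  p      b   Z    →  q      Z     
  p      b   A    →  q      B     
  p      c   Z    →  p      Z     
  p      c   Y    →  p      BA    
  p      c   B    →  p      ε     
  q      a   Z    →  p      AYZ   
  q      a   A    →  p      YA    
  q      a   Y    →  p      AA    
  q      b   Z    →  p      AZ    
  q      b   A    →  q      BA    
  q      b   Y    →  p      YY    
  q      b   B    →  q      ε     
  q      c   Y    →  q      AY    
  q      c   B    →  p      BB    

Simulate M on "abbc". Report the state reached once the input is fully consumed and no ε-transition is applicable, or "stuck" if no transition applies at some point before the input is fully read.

stuck

(p, abbc, Z)
  read a, top Z: go to q, push AZ → (q, bbc, AZ)
  read b, top A: go to q, push BA → (q, bc, BAZ)
  read b, top B: go to q, push ε → (q, c, AZ)
No transition for (q, c, top A); M blocks with input c remaining.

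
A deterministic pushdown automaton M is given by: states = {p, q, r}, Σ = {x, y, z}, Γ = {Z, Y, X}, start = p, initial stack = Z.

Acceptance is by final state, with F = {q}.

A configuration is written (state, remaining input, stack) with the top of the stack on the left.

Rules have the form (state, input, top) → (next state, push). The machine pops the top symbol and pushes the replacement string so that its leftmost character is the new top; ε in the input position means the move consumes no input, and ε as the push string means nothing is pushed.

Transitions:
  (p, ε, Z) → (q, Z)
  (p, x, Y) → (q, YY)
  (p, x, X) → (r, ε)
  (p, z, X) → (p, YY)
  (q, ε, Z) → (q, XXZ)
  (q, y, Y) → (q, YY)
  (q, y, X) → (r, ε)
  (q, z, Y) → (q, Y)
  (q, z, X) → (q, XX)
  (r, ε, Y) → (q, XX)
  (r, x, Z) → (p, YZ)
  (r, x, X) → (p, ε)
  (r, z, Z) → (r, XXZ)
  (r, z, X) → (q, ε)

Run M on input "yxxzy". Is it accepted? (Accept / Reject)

Reject

(p, yxxzy, Z)
  ε-move, top Z: go to q, push Z → (q, yxxzy, Z)
  ε-move, top Z: go to q, push XXZ → (q, yxxzy, XXZ)
  read y, top X: go to r, push ε → (r, xxzy, XZ)
  read x, top X: go to p, push ε → (p, xzy, Z)
  ε-move, top Z: go to q, push Z → (q, xzy, Z)
  ε-move, top Z: go to q, push XXZ → (q, xzy, XXZ)
No transition applies at (q, xzy, XXZ); input not fully consumed.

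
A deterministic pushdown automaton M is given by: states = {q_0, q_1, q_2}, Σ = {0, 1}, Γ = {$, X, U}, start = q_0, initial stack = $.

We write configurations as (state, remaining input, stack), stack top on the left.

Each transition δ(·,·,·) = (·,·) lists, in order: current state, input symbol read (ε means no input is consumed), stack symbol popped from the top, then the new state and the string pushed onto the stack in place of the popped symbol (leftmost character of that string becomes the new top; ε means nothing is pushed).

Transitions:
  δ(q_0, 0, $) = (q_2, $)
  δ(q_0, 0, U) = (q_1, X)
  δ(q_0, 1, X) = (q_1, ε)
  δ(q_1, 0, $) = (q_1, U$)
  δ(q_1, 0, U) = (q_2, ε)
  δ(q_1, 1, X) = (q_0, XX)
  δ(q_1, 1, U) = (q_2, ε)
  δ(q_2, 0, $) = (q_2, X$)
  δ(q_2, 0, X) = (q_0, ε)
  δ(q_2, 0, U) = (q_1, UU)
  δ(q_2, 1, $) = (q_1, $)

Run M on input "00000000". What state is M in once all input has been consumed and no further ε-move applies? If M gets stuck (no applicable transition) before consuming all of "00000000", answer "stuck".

q_2

(q_0, 00000000, $) ⊢ (q_2, 0000000, $) ⊢ (q_2, 000000, X$) ⊢ (q_0, 00000, $) ⊢ (q_2, 0000, $) ⊢ (q_2, 000, X$) ⊢ (q_0, 00, $) ⊢ (q_2, 0, $) ⊢ (q_2, ε, X$)
All input consumed; M is in state q_2.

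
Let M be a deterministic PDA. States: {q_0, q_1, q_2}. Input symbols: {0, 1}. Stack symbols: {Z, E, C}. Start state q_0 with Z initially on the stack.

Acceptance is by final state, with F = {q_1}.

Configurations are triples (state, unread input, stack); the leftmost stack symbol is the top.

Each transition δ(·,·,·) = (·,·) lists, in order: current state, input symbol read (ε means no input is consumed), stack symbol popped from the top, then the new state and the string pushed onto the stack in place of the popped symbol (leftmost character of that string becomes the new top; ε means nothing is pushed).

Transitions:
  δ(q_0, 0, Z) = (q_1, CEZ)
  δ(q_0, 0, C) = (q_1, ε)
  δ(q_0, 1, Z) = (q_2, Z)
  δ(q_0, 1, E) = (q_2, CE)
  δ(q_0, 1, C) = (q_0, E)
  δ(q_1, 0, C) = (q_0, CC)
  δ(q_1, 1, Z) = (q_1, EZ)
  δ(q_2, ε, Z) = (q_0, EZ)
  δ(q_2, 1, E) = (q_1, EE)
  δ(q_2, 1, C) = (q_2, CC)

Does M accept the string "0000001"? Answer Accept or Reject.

(q_0, 0000001, Z)
  read 0, top Z: go to q_1, push CEZ → (q_1, 000001, CEZ)
  read 0, top C: go to q_0, push CC → (q_0, 00001, CCEZ)
  read 0, top C: go to q_1, push ε → (q_1, 0001, CEZ)
  read 0, top C: go to q_0, push CC → (q_0, 001, CCEZ)
  read 0, top C: go to q_1, push ε → (q_1, 01, CEZ)
  read 0, top C: go to q_0, push CC → (q_0, 1, CCEZ)
  read 1, top C: go to q_0, push E → (q_0, ε, ECEZ)
All input consumed; state q_0 ∉ F and no further ε-move applies.

Reject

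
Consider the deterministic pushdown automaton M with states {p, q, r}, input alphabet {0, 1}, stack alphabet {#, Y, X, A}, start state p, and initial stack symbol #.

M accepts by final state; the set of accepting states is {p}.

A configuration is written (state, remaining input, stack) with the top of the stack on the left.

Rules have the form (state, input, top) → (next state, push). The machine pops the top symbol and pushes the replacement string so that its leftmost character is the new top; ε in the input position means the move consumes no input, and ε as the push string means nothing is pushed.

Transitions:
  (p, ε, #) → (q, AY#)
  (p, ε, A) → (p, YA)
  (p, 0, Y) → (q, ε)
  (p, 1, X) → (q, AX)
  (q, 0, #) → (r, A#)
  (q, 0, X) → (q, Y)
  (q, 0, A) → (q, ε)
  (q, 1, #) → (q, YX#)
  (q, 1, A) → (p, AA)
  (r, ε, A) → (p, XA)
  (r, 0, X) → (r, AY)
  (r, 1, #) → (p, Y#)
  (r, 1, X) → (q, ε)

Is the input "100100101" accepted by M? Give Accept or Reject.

Accept

(p, 100100101, #)
  ε-move, top #: go to q, push AY# → (q, 100100101, AY#)
  read 1, top A: go to p, push AA → (p, 00100101, AAY#)
  ε-move, top A: go to p, push YA → (p, 00100101, YAAY#)
  read 0, top Y: go to q, push ε → (q, 0100101, AAY#)
  read 0, top A: go to q, push ε → (q, 100101, AY#)
  read 1, top A: go to p, push AA → (p, 00101, AAY#)
  ε-move, top A: go to p, push YA → (p, 00101, YAAY#)
  read 0, top Y: go to q, push ε → (q, 0101, AAY#)
  read 0, top A: go to q, push ε → (q, 101, AY#)
  read 1, top A: go to p, push AA → (p, 01, AAY#)
  ε-move, top A: go to p, push YA → (p, 01, YAAY#)
  read 0, top Y: go to q, push ε → (q, 1, AAY#)
  read 1, top A: go to p, push AA → (p, ε, AAAY#)
All input consumed; state p ∈ F.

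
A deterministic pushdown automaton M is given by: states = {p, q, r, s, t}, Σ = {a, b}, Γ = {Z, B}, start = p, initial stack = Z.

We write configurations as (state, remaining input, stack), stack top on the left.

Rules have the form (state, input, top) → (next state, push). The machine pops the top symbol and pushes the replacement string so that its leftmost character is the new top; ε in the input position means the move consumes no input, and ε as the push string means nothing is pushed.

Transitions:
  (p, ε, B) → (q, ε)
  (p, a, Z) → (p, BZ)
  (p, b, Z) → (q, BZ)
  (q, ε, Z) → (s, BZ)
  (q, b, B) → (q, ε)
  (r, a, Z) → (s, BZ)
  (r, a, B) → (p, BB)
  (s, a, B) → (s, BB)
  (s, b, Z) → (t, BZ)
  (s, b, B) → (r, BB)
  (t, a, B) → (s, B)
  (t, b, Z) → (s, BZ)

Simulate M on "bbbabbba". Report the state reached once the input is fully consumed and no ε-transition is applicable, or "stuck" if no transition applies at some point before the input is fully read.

q

(p, bbbabbba, Z) ⊢ (q, bbabbba, BZ) ⊢ (q, babbba, Z) ⊢ (s, babbba, BZ) ⊢ (r, abbba, BBZ) ⊢ (p, bbba, BBBZ) ⊢ (q, bbba, BBZ) ⊢ (q, bba, BZ) ⊢ (q, ba, Z) ⊢ (s, ba, BZ) ⊢ (r, a, BBZ) ⊢ (p, ε, BBBZ) ⊢ (q, ε, BBZ)
All input consumed; M is in state q.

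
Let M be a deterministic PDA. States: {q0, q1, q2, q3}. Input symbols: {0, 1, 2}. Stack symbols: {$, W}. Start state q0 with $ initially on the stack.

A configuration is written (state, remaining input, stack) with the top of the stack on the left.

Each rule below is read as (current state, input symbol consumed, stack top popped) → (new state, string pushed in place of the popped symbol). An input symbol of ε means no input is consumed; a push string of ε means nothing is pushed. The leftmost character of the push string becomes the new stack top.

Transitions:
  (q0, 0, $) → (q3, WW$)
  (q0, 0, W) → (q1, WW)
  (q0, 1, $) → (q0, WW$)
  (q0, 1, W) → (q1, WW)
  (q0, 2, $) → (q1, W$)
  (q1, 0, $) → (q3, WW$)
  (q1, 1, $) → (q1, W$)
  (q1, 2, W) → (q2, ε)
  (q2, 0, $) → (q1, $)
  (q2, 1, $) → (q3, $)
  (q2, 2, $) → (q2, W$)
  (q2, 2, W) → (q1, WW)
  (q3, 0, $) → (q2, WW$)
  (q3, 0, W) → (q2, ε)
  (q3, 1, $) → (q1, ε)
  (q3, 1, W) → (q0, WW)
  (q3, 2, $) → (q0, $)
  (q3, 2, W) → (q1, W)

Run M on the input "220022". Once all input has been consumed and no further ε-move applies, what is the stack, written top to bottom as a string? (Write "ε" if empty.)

(q0, 220022, $) ⊢ (q1, 20022, W$) ⊢ (q2, 0022, $) ⊢ (q1, 022, $) ⊢ (q3, 22, WW$) ⊢ (q1, 2, WW$) ⊢ (q2, ε, W$)
All input consumed in state q2 with stack W$.

W$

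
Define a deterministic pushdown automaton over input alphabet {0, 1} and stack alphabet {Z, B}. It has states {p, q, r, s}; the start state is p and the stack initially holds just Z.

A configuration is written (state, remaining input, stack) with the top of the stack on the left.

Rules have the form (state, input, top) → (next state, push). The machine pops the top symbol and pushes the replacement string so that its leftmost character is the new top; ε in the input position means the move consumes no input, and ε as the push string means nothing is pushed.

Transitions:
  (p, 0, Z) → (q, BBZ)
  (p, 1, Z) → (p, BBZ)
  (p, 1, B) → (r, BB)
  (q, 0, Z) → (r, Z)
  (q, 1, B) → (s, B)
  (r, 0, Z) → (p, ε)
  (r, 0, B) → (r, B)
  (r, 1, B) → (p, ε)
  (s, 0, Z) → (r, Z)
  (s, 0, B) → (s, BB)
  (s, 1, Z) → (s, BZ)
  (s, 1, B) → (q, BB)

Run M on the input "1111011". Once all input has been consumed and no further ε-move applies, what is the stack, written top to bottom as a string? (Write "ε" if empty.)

BBBZ

(p, 1111011, Z)
  read 1, top Z: go to p, push BBZ → (p, 111011, BBZ)
  read 1, top B: go to r, push BB → (r, 11011, BBBZ)
  read 1, top B: go to p, push ε → (p, 1011, BBZ)
  read 1, top B: go to r, push BB → (r, 011, BBBZ)
  read 0, top B: go to r, push B → (r, 11, BBBZ)
  read 1, top B: go to p, push ε → (p, 1, BBZ)
  read 1, top B: go to r, push BB → (r, ε, BBBZ)
All input consumed in state r with stack BBBZ.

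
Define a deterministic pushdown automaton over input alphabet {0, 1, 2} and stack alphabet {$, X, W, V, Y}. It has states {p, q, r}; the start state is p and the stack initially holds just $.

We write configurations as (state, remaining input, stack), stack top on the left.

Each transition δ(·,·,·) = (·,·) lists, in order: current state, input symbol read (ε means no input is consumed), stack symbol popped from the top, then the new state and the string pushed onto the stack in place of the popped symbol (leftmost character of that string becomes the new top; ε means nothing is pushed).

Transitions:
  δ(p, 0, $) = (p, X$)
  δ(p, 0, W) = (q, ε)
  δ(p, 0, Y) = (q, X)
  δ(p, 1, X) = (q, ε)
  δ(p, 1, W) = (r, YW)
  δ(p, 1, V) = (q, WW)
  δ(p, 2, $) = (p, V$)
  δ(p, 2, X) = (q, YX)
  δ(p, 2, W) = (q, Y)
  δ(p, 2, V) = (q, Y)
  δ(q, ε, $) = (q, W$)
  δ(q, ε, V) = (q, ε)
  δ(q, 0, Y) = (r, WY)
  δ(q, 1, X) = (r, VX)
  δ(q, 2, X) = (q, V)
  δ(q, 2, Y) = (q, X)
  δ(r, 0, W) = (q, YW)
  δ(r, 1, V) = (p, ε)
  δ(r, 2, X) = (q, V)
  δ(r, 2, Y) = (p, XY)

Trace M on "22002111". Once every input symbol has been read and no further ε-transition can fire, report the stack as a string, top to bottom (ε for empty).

(p, 22002111, $)
  read 2, top $: go to p, push V$ → (p, 2002111, V$)
  read 2, top V: go to q, push Y → (q, 002111, Y$)
  read 0, top Y: go to r, push WY → (r, 02111, WY$)
  read 0, top W: go to q, push YW → (q, 2111, YWY$)
  read 2, top Y: go to q, push X → (q, 111, XWY$)
  read 1, top X: go to r, push VX → (r, 11, VXWY$)
  read 1, top V: go to p, push ε → (p, 1, XWY$)
  read 1, top X: go to q, push ε → (q, ε, WY$)
All input consumed in state q with stack WY$.

WY$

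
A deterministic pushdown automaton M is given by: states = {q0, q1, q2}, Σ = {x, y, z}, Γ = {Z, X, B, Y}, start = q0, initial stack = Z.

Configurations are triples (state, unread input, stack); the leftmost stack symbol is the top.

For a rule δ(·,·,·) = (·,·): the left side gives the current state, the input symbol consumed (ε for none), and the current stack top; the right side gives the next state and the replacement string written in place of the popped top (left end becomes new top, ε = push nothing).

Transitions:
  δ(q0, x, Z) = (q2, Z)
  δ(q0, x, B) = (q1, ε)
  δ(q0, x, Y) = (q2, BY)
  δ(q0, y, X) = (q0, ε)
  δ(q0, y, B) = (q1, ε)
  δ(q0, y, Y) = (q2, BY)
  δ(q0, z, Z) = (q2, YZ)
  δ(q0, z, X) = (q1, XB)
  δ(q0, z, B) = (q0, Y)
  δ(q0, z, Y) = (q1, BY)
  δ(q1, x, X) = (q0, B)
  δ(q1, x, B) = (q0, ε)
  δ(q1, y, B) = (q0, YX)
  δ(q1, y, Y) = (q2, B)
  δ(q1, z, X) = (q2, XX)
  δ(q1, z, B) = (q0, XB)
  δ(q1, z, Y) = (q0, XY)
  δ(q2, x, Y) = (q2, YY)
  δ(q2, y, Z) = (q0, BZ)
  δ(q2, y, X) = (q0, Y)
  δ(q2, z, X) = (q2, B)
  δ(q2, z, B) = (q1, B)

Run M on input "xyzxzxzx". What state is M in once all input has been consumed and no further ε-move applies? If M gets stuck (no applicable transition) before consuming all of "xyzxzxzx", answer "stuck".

q0

(q0, xyzxzxzx, Z)
  read x, top Z: go to q2, push Z → (q2, yzxzxzx, Z)
  read y, top Z: go to q0, push BZ → (q0, zxzxzx, BZ)
  read z, top B: go to q0, push Y → (q0, xzxzx, YZ)
  read x, top Y: go to q2, push BY → (q2, zxzx, BYZ)
  read z, top B: go to q1, push B → (q1, xzx, BYZ)
  read x, top B: go to q0, push ε → (q0, zx, YZ)
  read z, top Y: go to q1, push BY → (q1, x, BYZ)
  read x, top B: go to q0, push ε → (q0, ε, YZ)
All input consumed; M is in state q0.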